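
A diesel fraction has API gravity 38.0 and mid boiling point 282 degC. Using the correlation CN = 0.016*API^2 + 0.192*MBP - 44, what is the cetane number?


CN = 0.016 * 38.0^2 + 0.192 * 282 - 44
CN = 23.104 + 54.144 - 44 = 33.248

33.248


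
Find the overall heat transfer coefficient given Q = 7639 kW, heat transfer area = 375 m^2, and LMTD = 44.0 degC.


From Q = U*A*LMTD, U = Q / (A * LMTD)
U = 7639 / (375 * 44.0) = 7639 / 16500 = 0.4630

0.4630 kW/(m^2*K)


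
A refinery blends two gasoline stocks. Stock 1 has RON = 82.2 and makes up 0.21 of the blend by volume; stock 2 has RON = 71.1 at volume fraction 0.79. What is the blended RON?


Linear blending: RON_blend = sum(vi * RONi)
Contribution 1: 0.21 * 82.2 = 17.262
Contribution 2: 0.79 * 71.1 = 56.169
RON_blend = 17.262 + 56.169 = 73.431

73.431


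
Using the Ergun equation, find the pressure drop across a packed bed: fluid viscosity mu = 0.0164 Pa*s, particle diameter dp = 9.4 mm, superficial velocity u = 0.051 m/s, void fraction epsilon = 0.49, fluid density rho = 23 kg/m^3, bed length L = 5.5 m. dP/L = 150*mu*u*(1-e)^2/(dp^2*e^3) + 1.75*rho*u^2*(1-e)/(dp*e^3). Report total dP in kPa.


dp = 9.4 mm = 0.0094 m
Viscous term = 150*0.0164*0.051*(1-0.49)^2 / (0.0094^2*0.49^3) = 3139.07
Inertial term = 1.75*23*0.051^2*(1-0.49) / (0.0094*0.49^3) = 48.2792
dP/L = 3139.07 + 48.2792 = 3187.35 Pa/m
dP = 3187.35 * 5.5 / 1000 = 17.53 kPa

17.53 kPa


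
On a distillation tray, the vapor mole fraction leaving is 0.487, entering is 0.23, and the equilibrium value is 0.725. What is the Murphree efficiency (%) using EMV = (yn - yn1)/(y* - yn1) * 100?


Murphree vapor efficiency: EMV = (y_n - y_(n-1)) / (y*_n - y_(n-1)) * 100
EMV = (0.487 - 0.23) / (0.725 - 0.23) * 100 = 0.257 / 0.495 * 100 = 51.92

51.92 %


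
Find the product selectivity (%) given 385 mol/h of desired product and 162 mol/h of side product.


Selectivity = desired / (desired + undesired) * 100
Total products = 385 + 162 = 547 mol/h
S = 385 / 547 * 100
= 0.7038 * 100
= 70.38 %

70.38 %


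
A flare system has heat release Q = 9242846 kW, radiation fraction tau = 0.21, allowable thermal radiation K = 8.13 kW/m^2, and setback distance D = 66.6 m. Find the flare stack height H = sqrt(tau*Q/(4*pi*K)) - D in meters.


tau*Q/(4*pi*K) = 0.21 * 9242846 / (4 * pi * 8.13) = 18998.7
sqrt(18998.7) = 137.836
H = 137.836 - 66.6 = 71.24

71.24 m


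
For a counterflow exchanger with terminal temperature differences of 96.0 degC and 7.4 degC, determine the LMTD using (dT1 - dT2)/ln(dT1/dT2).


LMTD = (dT1 - dT2) / ln(dT1/dT2)
= (96.0 - 7.4) / ln(96.0 / 7.4) = 88.6 / 2.56287 = 34.57

34.57 degC


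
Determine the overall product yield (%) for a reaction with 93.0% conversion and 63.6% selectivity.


Overall yield = conversion (%) * selectivity (%) / 100
Conversion = 93.0%, Selectivity = 63.6%
Y = 93.0 * 63.6 / 100
= 59.148 %

59.148 %


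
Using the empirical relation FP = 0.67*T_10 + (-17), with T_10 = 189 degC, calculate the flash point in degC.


FP = 0.67 * 189 + (-17) = 109.63

109.63 degC


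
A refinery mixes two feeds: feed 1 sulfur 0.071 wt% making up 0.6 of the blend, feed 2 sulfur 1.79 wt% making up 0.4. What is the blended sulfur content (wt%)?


Linear sulfur blending: S_blend = x1*S1 + x2*S2
Contribution 1: 0.6 * 0.071 = 0.0426 wt%
Contribution 2: 0.4 * 1.79 = 0.716 wt%
S_blend = 0.0426 + 0.716 = 0.7586

0.7586 wt%


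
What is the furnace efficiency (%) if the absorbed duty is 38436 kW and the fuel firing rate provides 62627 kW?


Furnace efficiency = Q_absorbed / Q_fuel * 100
= 38436 / 62627 * 100 = 61.37

61.37 %


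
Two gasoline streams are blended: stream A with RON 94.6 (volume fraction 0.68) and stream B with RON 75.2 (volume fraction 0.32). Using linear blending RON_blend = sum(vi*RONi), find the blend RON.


Linear blending: RON_blend = sum(vi * RONi)
Contribution 1: 0.68 * 94.6 = 64.328
Contribution 2: 0.32 * 75.2 = 24.064
RON_blend = 64.328 + 24.064 = 88.392

88.392


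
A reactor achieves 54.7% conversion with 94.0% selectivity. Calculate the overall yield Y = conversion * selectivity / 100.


Overall yield = conversion (%) * selectivity (%) / 100
Conversion = 54.7%, Selectivity = 94.0%
Y = 54.7 * 94.0 / 100
= 51.418 %

51.418 %


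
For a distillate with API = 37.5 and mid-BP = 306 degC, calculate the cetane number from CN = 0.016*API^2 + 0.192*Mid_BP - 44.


CN = 0.016 * 37.5^2 + 0.192 * 306 - 44
CN = 22.5 + 58.752 - 44 = 37.252

37.252


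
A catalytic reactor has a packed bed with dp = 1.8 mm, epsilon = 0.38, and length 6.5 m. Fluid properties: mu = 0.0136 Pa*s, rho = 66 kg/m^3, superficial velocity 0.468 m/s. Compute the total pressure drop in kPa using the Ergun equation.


dp = 1.8 mm = 0.0018 m
Viscous term = 150*0.0136*0.468*(1-0.38)^2 / (0.0018^2*0.38^3) = 2064260
Inertial term = 1.75*66*0.468^2*(1-0.38) / (0.0018*0.38^3) = 158797
dP/L = 2064260 + 158797 = 2223060 Pa/m
dP = 2223060 * 6.5 / 1000 = 14450 kPa

14450 kPa


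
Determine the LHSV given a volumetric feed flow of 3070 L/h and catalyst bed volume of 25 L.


LHSV = volumetric feed rate / catalyst volume
= 3070 L/h / 25 L
= 122.8 h^-1

122.8 h^-1


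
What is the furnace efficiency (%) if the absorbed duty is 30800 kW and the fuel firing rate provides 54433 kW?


Furnace efficiency = Q_absorbed / Q_fuel * 100
= 30800 / 54433 * 100 = 56.58

56.58 %


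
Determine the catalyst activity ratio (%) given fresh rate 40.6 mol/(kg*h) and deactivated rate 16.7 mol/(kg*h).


Activity (%) = (rate_used / rate_fresh) * 100
rate_used = 16.7, rate_fresh = 40.6
= (16.7 / 40.6) * 100
= 0.4113 * 100 = 41.13

41.13 %


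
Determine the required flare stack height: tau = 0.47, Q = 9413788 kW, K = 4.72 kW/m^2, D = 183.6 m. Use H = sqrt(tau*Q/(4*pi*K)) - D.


tau*Q/(4*pi*K) = 0.47 * 9413788 / (4 * pi * 4.72) = 74595.1
sqrt(74595.1) = 273.121
H = 273.121 - 183.6 = 89.52

89.52 m


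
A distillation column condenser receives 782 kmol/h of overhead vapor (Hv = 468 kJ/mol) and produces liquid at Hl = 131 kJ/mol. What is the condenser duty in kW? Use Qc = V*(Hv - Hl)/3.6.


Qc = 782 * (468 - 131) / 3.6 = 782 * 337 / 3.6 = 73200

73200 kW


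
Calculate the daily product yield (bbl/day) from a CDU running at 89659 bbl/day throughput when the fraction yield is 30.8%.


Crude throughput = 89659 bbl/day
Fraction yield = 30.8%
yield = throughput * fraction / 100
yield = 89659 * 30.8 / 100 = 27614.972

27614.972 bbl/day


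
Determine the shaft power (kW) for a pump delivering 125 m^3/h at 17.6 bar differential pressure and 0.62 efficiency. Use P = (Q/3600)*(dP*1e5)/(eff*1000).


Q = 125 / 3600 = 0.0347222 m^3/s
P = 0.0347222 * (17.6 * 1e5) / 0.62 / 1000 = 98.57

98.57 kW


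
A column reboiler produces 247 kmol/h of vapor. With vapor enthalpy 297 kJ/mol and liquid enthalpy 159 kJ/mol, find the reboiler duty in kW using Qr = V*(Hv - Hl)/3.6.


Qr = 247 * (297 - 159) / 3.6 = 247 * 138 / 3.6 = 9468

9468 kW


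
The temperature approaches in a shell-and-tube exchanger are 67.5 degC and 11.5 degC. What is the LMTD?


LMTD = (dT1 - dT2) / ln(dT1/dT2)
= (67.5 - 11.5) / ln(67.5 / 11.5) = 56 / 1.76978 = 31.64

31.64 degC


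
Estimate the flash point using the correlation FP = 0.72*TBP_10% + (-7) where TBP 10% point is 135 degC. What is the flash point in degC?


FP = 0.72 * 135 + (-7) = 90.2

90.2 degC


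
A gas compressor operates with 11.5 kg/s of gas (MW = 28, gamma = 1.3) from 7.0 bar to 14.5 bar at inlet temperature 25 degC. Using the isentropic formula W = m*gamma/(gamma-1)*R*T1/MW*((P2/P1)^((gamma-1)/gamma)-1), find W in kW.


Isentropic work: W = m*(gamma/(gamma-1))*(R*T1/MW)*((P2/P1)^((gamma-1)/gamma) - 1)
T1 = 25 + 273.15 = 298.15 K
Pressure ratio = 14.5 / 7.0 = 2.07143
Exponent = (1.3 - 1)/1.3 = 0.230769
(P2/P1)^exp - 1 = 2.07143^0.230769 - 1 = 0.183002
W = 11.5 * 1.3 / 0.3 * 8.314 * 298.15 / 28 * 0.183002 = 807.4

807.4 kW


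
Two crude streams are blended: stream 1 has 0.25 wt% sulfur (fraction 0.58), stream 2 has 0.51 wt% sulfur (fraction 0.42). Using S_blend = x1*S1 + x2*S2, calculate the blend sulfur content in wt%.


Linear sulfur blending: S_blend = x1*S1 + x2*S2
Contribution 1: 0.58 * 0.25 = 0.145 wt%
Contribution 2: 0.42 * 0.51 = 0.2142 wt%
S_blend = 0.145 + 0.2142 = 0.3592

0.3592 wt%


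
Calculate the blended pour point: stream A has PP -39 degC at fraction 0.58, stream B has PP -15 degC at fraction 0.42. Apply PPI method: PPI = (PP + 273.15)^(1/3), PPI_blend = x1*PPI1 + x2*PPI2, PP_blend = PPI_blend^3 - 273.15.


PPI_1 = (-39 + 273.15)^(1/3) = 6.163557
PPI_2 = (-15 + 273.15)^(1/3) = 6.36733
PPI_blend = 0.58 * 6.163557 + 0.42 * 6.36733 = 6.249142
PP_blend = 6.249142^3 - 273.15 = 244.0401 - 273.15 = -29.11

-29.11 degC


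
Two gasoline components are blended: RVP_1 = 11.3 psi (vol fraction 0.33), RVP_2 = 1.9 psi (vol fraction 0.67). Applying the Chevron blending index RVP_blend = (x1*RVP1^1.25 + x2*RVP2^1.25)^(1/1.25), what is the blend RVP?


Chevron index: RVP_blend = (sum xi*RVPi^1.25)^(1/1.25)
RVP^1.25 terms: 0.33 * 11.3^1.25 + 0.67 * 1.9^1.25 = 8.33152
RVP_blend = 8.33152^(1/1.25) = 5.452

5.452 psi


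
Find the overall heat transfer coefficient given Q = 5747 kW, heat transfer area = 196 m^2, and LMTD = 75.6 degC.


From Q = U*A*LMTD, U = Q / (A * LMTD)
U = 5747 / (196 * 75.6) = 5747 / 14817.6 = 0.3878

0.3878 kW/(m^2*K)


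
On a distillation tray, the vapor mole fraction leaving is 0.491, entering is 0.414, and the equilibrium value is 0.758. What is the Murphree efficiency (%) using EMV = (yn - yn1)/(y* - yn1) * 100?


Murphree vapor efficiency: EMV = (y_n - y_(n-1)) / (y*_n - y_(n-1)) * 100
EMV = (0.491 - 0.414) / (0.758 - 0.414) * 100 = 0.077 / 0.344 * 100 = 22.38

22.38 %


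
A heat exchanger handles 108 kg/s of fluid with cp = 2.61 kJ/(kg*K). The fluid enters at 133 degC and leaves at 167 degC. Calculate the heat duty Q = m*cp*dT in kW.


Q = m_dot * cp * delta_T
delta_T = 167 - 133 = 34 K
Q = 108 * 2.61 * 34
= 281.88 * 34
= 9583.92 kW

9583.92 kW


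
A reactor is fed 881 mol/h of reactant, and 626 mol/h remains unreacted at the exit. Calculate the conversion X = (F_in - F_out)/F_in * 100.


X = (F_in - F_out) / F_in * 100
Moles reacted = 881 - 626 = 255
X = 255 / 881 * 100
= 0.2894 * 100
= 28.94 %

28.94 %


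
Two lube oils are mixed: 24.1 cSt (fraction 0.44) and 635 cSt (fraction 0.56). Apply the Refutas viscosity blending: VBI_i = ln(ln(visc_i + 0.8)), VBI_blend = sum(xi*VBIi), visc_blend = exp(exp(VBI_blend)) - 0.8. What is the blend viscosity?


Refutas method: VBN_i = 14.534*ln(ln(visc_i + 0.8)) + 10.975, blended linearly by mass fraction; since VBN is linear in VBI_i = ln(ln(visc_i + 0.8)) and the fractions sum to 1, blend VBI directly: visc = exp(exp(VBI_blend)) - 0.8
VBI_1 = ln(ln(24.1 + 0.8)) = 1.16779
VBI_2 = ln(ln(635 + 0.8)) = 1.86484
VBI_blend = 0.44 * 1.16779 + 0.56 * 1.86484 = 1.55814
visc_blend = exp(exp(1.55814)) - 0.8 = 114.8

114.8 cSt


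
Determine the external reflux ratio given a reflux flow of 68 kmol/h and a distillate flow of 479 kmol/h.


Reflux ratio definition: R = L / D (liquid returned / distillate withdrawn)
L = 68 kmol/h, D = 479 kmol/h
R = 68 / 479 = 0.1420

0.1420


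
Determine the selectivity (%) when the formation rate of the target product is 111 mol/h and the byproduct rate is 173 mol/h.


Selectivity = desired / (desired + undesired) * 100
Total products = 111 + 173 = 284 mol/h
S = 111 / 284 * 100
= 0.3908 * 100
= 39.08 %

39.08 %


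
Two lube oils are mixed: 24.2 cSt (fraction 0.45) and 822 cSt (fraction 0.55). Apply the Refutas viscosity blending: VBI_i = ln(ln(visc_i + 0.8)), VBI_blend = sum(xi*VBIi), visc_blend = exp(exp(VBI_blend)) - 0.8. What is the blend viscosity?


Refutas method: VBN_i = 14.534*ln(ln(visc_i + 0.8)) + 10.975, blended linearly by mass fraction; since VBN is linear in VBI_i = ln(ln(visc_i + 0.8)) and the fractions sum to 1, blend VBI directly: visc = exp(exp(VBI_blend)) - 0.8
VBI_1 = ln(ln(24.2 + 0.8)) = 1.16903
VBI_2 = ln(ln(822 + 0.8)) = 1.904
VBI_blend = 0.45 * 1.16903 + 0.55 * 1.904 = 1.57326
visc_blend = exp(exp(1.57326)) - 0.8 = 123.5

123.5 cSt


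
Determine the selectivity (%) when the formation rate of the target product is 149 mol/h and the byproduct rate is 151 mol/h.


Selectivity = desired / (desired + undesired) * 100
Total products = 149 + 151 = 300 mol/h
S = 149 / 300 * 100
= 0.4967 * 100
= 49.67 %

49.67 %


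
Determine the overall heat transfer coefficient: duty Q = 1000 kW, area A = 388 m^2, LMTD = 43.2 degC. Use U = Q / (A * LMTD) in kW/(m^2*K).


From Q = U*A*LMTD, U = Q / (A * LMTD)
U = 1000 / (388 * 43.2) = 1000 / 16761.6 = 0.05966

0.05966 kW/(m^2*K)


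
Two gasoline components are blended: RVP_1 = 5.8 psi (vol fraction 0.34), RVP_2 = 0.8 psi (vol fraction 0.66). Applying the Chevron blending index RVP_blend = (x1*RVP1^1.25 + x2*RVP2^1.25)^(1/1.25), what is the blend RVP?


Chevron index: RVP_blend = (sum xi*RVPi^1.25)^(1/1.25)
RVP^1.25 terms: 0.34 * 5.8^1.25 + 0.66 * 0.8^1.25 = 3.55965
RVP_blend = 3.55965^(1/1.25) = 2.761

2.761 psi


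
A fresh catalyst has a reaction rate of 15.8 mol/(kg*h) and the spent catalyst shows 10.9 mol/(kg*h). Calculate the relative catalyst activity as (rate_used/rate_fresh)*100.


Activity (%) = (rate_used / rate_fresh) * 100
rate_used = 10.9, rate_fresh = 15.8
= (10.9 / 15.8) * 100
= 0.6899 * 100 = 68.99

68.99 %


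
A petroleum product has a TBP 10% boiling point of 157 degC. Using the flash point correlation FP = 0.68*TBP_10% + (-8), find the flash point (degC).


FP = 0.68 * 157 + (-8) = 98.76

98.76 degC


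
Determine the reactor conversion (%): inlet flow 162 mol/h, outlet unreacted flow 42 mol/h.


X = (F_in - F_out) / F_in * 100
Moles reacted = 162 - 42 = 120
X = 120 / 162 * 100
= 0.7407 * 100
= 74.07 %

74.07 %


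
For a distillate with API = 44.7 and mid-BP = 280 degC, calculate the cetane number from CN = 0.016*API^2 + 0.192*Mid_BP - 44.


CN = 0.016 * 44.7^2 + 0.192 * 280 - 44
CN = 31.96944 + 53.76 - 44 = 41.72944

41.72944


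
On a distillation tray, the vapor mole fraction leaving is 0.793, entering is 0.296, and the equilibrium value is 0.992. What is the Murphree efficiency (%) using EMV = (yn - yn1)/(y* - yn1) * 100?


Murphree vapor efficiency: EMV = (y_n - y_(n-1)) / (y*_n - y_(n-1)) * 100
EMV = (0.793 - 0.296) / (0.992 - 0.296) * 100 = 0.497 / 0.696 * 100 = 71.41

71.41 %


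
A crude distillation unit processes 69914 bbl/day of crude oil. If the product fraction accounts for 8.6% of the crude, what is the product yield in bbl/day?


Crude throughput = 69914 bbl/day
Fraction yield = 8.6%
yield = throughput * fraction / 100
yield = 69914 * 8.6 / 100 = 6012.604

6012.604 bbl/day


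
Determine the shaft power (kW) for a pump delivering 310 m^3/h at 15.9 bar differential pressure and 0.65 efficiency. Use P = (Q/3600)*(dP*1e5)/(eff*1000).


Q = 310 / 3600 = 0.0861111 m^3/s
P = 0.0861111 * (15.9 * 1e5) / 0.65 / 1000 = 210.6

210.6 kW


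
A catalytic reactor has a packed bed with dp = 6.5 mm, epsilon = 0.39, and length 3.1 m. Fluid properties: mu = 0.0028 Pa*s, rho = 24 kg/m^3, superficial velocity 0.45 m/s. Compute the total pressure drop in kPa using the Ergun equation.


dp = 6.5 mm = 0.0065 m
Viscous term = 150*0.0028*0.45*(1-0.39)^2 / (0.0065^2*0.39^3) = 28060.9
Inertial term = 1.75*24*0.45^2*(1-0.39) / (0.0065*0.39^3) = 13455.4
dP/L = 28060.9 + 13455.4 = 41516.3 Pa/m
dP = 41516.3 * 3.1 / 1000 = 128.7 kPa

128.7 kPa


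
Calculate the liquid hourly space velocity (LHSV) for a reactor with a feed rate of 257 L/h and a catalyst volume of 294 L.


LHSV = volumetric feed rate / catalyst volume
= 257 L/h / 294 L
= 0.8741 h^-1

0.8741 h^-1


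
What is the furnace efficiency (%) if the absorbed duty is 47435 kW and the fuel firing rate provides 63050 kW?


Furnace efficiency = Q_absorbed / Q_fuel * 100
= 47435 / 63050 * 100 = 75.23

75.23 %


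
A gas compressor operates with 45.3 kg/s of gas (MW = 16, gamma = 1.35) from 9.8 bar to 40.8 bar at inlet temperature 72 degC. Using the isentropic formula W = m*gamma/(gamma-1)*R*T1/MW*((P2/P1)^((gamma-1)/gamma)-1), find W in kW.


Isentropic work: W = m*(gamma/(gamma-1))*(R*T1/MW)*((P2/P1)^((gamma-1)/gamma) - 1)
T1 = 72 + 273.15 = 345.15 K
Pressure ratio = 40.8 / 9.8 = 4.16327
Exponent = (1.35 - 1)/1.35 = 0.259259
(P2/P1)^exp - 1 = 4.16327^0.259259 - 1 = 0.447418
W = 45.3 * 1.35 / 0.35 * 8.314 * 345.15 / 16 * 0.447418 = 14020

14020 kW


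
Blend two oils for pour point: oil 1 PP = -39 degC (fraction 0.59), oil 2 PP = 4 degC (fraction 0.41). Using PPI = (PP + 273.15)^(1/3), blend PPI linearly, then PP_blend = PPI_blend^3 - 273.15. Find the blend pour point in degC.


PPI_1 = (-39 + 273.15)^(1/3) = 6.163557
PPI_2 = (4 + 273.15)^(1/3) = 6.51986
PPI_blend = 0.59 * 6.163557 + 0.41 * 6.51986 = 6.309641
PP_blend = 6.309641^3 - 273.15 = 251.1967 - 273.15 = -21.95

-21.95 degC


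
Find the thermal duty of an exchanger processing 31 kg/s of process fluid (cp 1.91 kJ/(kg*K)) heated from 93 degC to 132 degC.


Q = m_dot * cp * delta_T
delta_T = 132 - 93 = 39 K
Q = 31 * 1.91 * 39
= 59.21 * 39
= 2309.19 kW

2309.19 kW


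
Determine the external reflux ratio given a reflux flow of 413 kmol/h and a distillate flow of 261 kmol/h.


Reflux ratio definition: R = L / D (liquid returned / distillate withdrawn)
L = 413 kmol/h, D = 261 kmol/h
R = 413 / 261 = 1.582

1.582


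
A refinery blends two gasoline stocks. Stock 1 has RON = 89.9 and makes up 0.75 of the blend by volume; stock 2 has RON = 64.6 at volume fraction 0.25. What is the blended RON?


Linear blending: RON_blend = sum(vi * RONi)
Contribution 1: 0.75 * 89.9 = 67.425
Contribution 2: 0.25 * 64.6 = 16.15
RON_blend = 67.425 + 16.15 = 83.575

83.575


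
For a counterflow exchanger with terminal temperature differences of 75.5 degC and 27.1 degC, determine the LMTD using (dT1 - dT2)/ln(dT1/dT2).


LMTD = (dT1 - dT2) / ln(dT1/dT2)
= (75.5 - 27.1) / ln(75.5 / 27.1) = 48.4 / 1.0246 = 47.24

47.24 degC


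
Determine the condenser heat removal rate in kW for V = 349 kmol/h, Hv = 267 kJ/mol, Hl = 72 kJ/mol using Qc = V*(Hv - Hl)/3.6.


Qc = 349 * (267 - 72) / 3.6 = 349 * 195 / 3.6 = 18900

18900 kW


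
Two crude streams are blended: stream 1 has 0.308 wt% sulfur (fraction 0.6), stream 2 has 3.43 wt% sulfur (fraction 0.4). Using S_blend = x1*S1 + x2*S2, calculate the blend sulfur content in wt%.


Linear sulfur blending: S_blend = x1*S1 + x2*S2
Contribution 1: 0.6 * 0.308 = 0.1848 wt%
Contribution 2: 0.4 * 3.43 = 1.372 wt%
S_blend = 0.1848 + 1.372 = 1.5568

1.5568 wt%


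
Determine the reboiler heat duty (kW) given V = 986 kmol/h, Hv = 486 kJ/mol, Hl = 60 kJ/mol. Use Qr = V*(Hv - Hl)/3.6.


Qr = 986 * (486 - 60) / 3.6 = 986 * 426 / 3.6 = 116700

116700 kW


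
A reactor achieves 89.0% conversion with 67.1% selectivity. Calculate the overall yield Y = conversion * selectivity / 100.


Overall yield = conversion (%) * selectivity (%) / 100
Conversion = 89.0%, Selectivity = 67.1%
Y = 89.0 * 67.1 / 100
= 59.719 %

59.719 %


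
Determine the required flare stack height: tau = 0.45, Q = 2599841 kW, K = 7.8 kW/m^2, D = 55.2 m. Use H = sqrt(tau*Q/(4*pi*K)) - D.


tau*Q/(4*pi*K) = 0.45 * 2599841 / (4 * pi * 7.8) = 11935.9
sqrt(11935.9) = 109.252
H = 109.252 - 55.2 = 54.05

54.05 m


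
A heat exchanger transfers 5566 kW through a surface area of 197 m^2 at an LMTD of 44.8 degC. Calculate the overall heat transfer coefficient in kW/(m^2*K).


From Q = U*A*LMTD, U = Q / (A * LMTD)
U = 5566 / (197 * 44.8) = 5566 / 8825.6 = 0.6307

0.6307 kW/(m^2*K)


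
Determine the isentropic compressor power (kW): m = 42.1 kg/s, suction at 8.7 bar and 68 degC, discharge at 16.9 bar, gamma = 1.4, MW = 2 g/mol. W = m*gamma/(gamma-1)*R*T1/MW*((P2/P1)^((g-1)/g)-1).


Isentropic work: W = m*(gamma/(gamma-1))*(R*T1/MW)*((P2/P1)^((gamma-1)/gamma) - 1)
T1 = 68 + 273.15 = 341.15 K
Pressure ratio = 16.9 / 8.7 = 1.94253
Exponent = (1.4 - 1)/1.4 = 0.285714
(P2/P1)^exp - 1 = 1.94253^0.285714 - 1 = 0.208901
W = 42.1 * 1.4 / 0.4 * 8.314 * 341.15 / 2 * 0.208901 = 43650

43650 kW


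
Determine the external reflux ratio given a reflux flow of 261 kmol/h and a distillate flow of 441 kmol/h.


Reflux ratio definition: R = L / D (liquid returned / distillate withdrawn)
L = 261 kmol/h, D = 441 kmol/h
R = 261 / 441 = 0.5918

0.5918


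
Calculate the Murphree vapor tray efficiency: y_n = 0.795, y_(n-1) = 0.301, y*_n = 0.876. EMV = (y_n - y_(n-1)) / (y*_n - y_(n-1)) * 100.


Murphree vapor efficiency: EMV = (y_n - y_(n-1)) / (y*_n - y_(n-1)) * 100
EMV = (0.795 - 0.301) / (0.876 - 0.301) * 100 = 0.494 / 0.575 * 100 = 85.91

85.91 %


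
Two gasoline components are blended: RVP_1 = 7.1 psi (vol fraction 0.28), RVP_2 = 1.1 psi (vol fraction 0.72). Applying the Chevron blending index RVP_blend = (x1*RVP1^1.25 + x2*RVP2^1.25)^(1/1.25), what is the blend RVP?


Chevron index: RVP_blend = (sum xi*RVPi^1.25)^(1/1.25)
RVP^1.25 terms: 0.28 * 7.1^1.25 + 0.72 * 1.1^1.25 = 4.05622
RVP_blend = 4.05622^(1/1.25) = 3.065

3.065 psi


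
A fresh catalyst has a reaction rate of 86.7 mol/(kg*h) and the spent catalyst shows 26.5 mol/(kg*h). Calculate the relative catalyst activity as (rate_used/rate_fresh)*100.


Activity (%) = (rate_used / rate_fresh) * 100
rate_used = 26.5, rate_fresh = 86.7
= (26.5 / 86.7) * 100
= 0.3057 * 100 = 30.57

30.57 %


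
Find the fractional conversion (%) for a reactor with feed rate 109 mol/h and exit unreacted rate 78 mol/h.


X = (F_in - F_out) / F_in * 100
Moles reacted = 109 - 78 = 31
X = 31 / 109 * 100
= 0.2844 * 100
= 28.44 %

28.44 %


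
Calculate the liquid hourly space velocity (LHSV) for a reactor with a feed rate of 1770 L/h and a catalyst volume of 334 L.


LHSV = volumetric feed rate / catalyst volume
= 1770 L/h / 334 L
= 5.299 h^-1

5.299 h^-1


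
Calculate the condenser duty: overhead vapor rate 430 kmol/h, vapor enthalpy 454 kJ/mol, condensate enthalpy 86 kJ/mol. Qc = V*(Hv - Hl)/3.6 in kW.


Qc = 430 * (454 - 86) / 3.6 = 430 * 368 / 3.6 = 43960

43960 kW


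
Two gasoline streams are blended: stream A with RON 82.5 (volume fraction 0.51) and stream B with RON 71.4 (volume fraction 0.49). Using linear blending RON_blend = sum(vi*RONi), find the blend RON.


Linear blending: RON_blend = sum(vi * RONi)
Contribution 1: 0.51 * 82.5 = 42.075
Contribution 2: 0.49 * 71.4 = 34.986
RON_blend = 42.075 + 34.986 = 77.061

77.061


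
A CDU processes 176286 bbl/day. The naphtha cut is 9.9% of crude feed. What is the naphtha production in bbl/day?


Crude throughput = 176286 bbl/day
Fraction yield = 9.9%
yield = throughput * fraction / 100
yield = 176286 * 9.9 / 100 = 17452.314

17452.314 bbl/day


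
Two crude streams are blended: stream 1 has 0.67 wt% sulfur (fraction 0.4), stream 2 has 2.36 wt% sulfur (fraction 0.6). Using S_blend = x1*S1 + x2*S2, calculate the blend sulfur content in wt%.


Linear sulfur blending: S_blend = x1*S1 + x2*S2
Contribution 1: 0.4 * 0.67 = 0.268 wt%
Contribution 2: 0.6 * 2.36 = 1.416 wt%
S_blend = 0.268 + 1.416 = 1.684

1.684 wt%


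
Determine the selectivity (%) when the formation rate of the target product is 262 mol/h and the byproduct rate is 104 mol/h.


Selectivity = desired / (desired + undesired) * 100
Total products = 262 + 104 = 366 mol/h
S = 262 / 366 * 100
= 0.7158 * 100
= 71.58 %

71.58 %


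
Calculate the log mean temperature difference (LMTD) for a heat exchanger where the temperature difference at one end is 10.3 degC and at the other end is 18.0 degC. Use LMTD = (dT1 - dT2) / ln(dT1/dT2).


LMTD = (dT1 - dT2) / ln(dT1/dT2)
= (10.3 - 18.0) / ln(10.3 / 18.0) = -7.7 / -0.558228 = 13.79

13.79 degC


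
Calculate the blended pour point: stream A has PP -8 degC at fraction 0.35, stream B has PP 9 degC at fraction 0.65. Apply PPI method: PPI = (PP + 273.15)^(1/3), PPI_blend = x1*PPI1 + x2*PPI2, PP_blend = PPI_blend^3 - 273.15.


PPI_1 = (-8 + 273.15)^(1/3) = 6.42437
PPI_2 = (9 + 273.15)^(1/3) = 6.558835
PPI_blend = 0.35 * 6.42437 + 0.65 * 6.558835 = 6.511772
PP_blend = 6.511772^3 - 273.15 = 276.1198 - 273.15 = 2.97

2.97 degC


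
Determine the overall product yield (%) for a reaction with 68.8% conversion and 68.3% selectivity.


Overall yield = conversion (%) * selectivity (%) / 100
Conversion = 68.8%, Selectivity = 68.3%
Y = 68.8 * 68.3 / 100
= 46.9904 %

46.9904 %


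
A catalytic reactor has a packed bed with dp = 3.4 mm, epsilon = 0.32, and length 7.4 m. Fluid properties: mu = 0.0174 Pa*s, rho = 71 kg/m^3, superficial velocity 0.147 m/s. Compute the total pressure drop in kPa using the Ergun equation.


dp = 3.4 mm = 0.0034 m
Viscous term = 150*0.0174*0.147*(1-0.32)^2 / (0.0034^2*0.32^3) = 468347
Inertial term = 1.75*71*0.147^2*(1-0.32) / (0.0034*0.32^3) = 16387.4
dP/L = 468347 + 16387.4 = 484734 Pa/m
dP = 484734 * 7.4 / 1000 = 3587 kPa

3587 kPa


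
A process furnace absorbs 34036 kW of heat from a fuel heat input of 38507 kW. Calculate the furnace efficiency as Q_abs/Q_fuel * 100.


Furnace efficiency = Q_absorbed / Q_fuel * 100
= 34036 / 38507 * 100 = 88.39

88.39 %


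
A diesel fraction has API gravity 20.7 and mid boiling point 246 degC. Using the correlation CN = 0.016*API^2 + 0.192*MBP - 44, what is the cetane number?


CN = 0.016 * 20.7^2 + 0.192 * 246 - 44
CN = 6.85584 + 47.232 - 44 = 10.08784

10.08784


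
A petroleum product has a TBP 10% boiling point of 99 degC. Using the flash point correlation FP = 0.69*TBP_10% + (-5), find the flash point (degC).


FP = 0.69 * 99 + (-5) = 63.31

63.31 degC


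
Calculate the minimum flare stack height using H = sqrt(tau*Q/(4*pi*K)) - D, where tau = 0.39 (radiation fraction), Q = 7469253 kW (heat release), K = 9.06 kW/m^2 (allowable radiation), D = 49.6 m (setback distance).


tau*Q/(4*pi*K) = 0.39 * 7469253 / (4 * pi * 9.06) = 25586.1
sqrt(25586.1) = 159.957
H = 159.957 - 49.6 = 110.4

110.4 m


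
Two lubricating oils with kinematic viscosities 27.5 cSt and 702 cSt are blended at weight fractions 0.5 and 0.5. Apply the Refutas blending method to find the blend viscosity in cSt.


Refutas method: VBN_i = 14.534*ln(ln(visc_i + 0.8)) + 10.975, blended linearly by mass fraction; since VBN is linear in VBI_i = ln(ln(visc_i + 0.8)) and the fractions sum to 1, blend VBI directly: visc = exp(exp(VBI_blend)) - 0.8
VBI_1 = ln(ln(27.5 + 0.8)) = 1.20683
VBI_2 = ln(ln(702 + 0.8)) = 1.88024
VBI_blend = 0.5 * 1.20683 + 0.5 * 1.88024 = 1.54353
visc_blend = exp(exp(1.54353)) - 0.8 = 107.1

107.1 cSt


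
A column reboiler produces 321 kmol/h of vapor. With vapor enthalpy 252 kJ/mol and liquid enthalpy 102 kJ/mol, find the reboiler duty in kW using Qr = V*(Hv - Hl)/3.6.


Qr = 321 * (252 - 102) / 3.6 = 321 * 150 / 3.6 = 13380

13380 kW


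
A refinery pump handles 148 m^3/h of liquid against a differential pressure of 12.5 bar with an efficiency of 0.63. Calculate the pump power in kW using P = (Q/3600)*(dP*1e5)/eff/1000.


Q = 148 / 3600 = 0.0411111 m^3/s
P = 0.0411111 * (12.5 * 1e5) / 0.63 / 1000 = 81.57

81.57 kW


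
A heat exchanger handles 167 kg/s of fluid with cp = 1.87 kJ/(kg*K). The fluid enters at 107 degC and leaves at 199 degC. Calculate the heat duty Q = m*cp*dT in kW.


Q = m_dot * cp * delta_T
delta_T = 199 - 107 = 92 K
Q = 167 * 1.87 * 92
= 312.29 * 92
= 28730.68 kW

28730.68 kW


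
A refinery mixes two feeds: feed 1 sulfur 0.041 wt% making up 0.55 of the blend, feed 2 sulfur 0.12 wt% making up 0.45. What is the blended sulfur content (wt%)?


Linear sulfur blending: S_blend = x1*S1 + x2*S2
Contribution 1: 0.55 * 0.041 = 0.02255 wt%
Contribution 2: 0.45 * 0.12 = 0.054 wt%
S_blend = 0.02255 + 0.054 = 0.07655

0.07655 wt%


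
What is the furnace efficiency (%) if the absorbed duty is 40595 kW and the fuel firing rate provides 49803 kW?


Furnace efficiency = Q_absorbed / Q_fuel * 100
= 40595 / 49803 * 100 = 81.51

81.51 %


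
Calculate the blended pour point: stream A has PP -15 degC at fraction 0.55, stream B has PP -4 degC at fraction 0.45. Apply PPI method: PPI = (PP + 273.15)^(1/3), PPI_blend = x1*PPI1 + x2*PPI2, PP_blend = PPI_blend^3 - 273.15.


PPI_1 = (-15 + 273.15)^(1/3) = 6.36733
PPI_2 = (-4 + 273.15)^(1/3) = 6.456514
PPI_blend = 0.55 * 6.36733 + 0.45 * 6.456514 = 6.407463
PP_blend = 6.407463^3 - 273.15 = 263.0621 - 273.15 = -10.09

-10.09 degC


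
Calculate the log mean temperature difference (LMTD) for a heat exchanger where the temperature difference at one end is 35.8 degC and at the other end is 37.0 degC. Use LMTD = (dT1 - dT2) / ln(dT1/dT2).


LMTD = (dT1 - dT2) / ln(dT1/dT2)
= (35.8 - 37.0) / ln(35.8 / 37.0) = -1.2 / -0.03297 = 36.40

36.40 degC


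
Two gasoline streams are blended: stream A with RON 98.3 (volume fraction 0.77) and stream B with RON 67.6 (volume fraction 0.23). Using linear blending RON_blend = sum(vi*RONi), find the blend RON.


Linear blending: RON_blend = sum(vi * RONi)
Contribution 1: 0.77 * 98.3 = 75.691
Contribution 2: 0.23 * 67.6 = 15.548
RON_blend = 75.691 + 15.548 = 91.239

91.239


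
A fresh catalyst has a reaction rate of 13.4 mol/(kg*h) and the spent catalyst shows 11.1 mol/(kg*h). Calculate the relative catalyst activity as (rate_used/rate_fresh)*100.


Activity (%) = (rate_used / rate_fresh) * 100
rate_used = 11.1, rate_fresh = 13.4
= (11.1 / 13.4) * 100
= 0.8284 * 100 = 82.84

82.84 %


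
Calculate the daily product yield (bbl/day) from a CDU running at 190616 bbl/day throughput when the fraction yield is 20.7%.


Crude throughput = 190616 bbl/day
Fraction yield = 20.7%
yield = throughput * fraction / 100
yield = 190616 * 20.7 / 100 = 39457.512

39457.512 bbl/day


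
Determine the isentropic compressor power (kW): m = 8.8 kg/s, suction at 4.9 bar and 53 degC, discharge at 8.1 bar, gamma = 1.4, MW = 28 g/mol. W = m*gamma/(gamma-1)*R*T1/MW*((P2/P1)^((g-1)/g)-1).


Isentropic work: W = m*(gamma/(gamma-1))*(R*T1/MW)*((P2/P1)^((gamma-1)/gamma) - 1)
T1 = 53 + 273.15 = 326.15 K
Pressure ratio = 8.1 / 4.9 = 1.65306
Exponent = (1.4 - 1)/1.4 = 0.285714
(P2/P1)^exp - 1 = 1.65306^0.285714 - 1 = 0.154431
W = 8.8 * 1.4 / 0.4 * 8.314 * 326.15 / 28 * 0.154431 = 460.6

460.6 kW


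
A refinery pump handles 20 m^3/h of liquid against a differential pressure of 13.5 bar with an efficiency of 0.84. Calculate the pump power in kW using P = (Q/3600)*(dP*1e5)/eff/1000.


Q = 20 / 3600 = 0.00555556 m^3/s
P = 0.00555556 * (13.5 * 1e5) / 0.84 / 1000 = 8.929

8.929 kW


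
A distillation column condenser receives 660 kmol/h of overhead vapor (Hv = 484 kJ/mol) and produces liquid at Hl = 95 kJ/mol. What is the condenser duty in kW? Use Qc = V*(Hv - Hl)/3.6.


Qc = 660 * (484 - 95) / 3.6 = 660 * 389 / 3.6 = 71320

71320 kW


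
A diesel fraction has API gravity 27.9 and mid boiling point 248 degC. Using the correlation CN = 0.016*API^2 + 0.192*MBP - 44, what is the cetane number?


CN = 0.016 * 27.9^2 + 0.192 * 248 - 44
CN = 12.45456 + 47.616 - 44 = 16.07056

16.07056


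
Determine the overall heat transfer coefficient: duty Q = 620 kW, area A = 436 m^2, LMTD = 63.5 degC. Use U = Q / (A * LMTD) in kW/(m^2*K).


From Q = U*A*LMTD, U = Q / (A * LMTD)
U = 620 / (436 * 63.5) = 620 / 27686 = 0.02239

0.02239 kW/(m^2*K)


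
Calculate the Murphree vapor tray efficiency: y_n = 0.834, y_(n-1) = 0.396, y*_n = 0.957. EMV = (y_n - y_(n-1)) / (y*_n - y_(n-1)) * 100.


Murphree vapor efficiency: EMV = (y_n - y_(n-1)) / (y*_n - y_(n-1)) * 100
EMV = (0.834 - 0.396) / (0.957 - 0.396) * 100 = 0.438 / 0.561 * 100 = 78.07

78.07 %


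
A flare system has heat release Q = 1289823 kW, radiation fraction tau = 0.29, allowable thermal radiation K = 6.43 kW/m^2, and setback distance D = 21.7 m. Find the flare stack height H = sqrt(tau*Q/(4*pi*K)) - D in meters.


tau*Q/(4*pi*K) = 0.29 * 1289823 / (4 * pi * 6.43) = 4629.21
sqrt(4629.21) = 68.0383
H = 68.0383 - 21.7 = 46.34

46.34 m


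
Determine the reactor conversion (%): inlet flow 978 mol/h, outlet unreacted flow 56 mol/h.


X = (F_in - F_out) / F_in * 100
Moles reacted = 978 - 56 = 922
X = 922 / 978 * 100
= 0.9427 * 100
= 94.27 %

94.27 %


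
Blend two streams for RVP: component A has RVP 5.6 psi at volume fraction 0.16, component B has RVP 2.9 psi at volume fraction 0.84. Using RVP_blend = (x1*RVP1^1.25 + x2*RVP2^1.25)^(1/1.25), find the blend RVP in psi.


Chevron index: RVP_blend = (sum xi*RVPi^1.25)^(1/1.25)
RVP^1.25 terms: 0.16 * 5.6^1.25 + 0.84 * 2.9^1.25 = 4.55724
RVP_blend = 4.55724^(1/1.25) = 3.365

3.365 psi


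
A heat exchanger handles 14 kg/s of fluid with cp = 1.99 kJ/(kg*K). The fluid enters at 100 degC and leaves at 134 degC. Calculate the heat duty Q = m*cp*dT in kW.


Q = m_dot * cp * delta_T
delta_T = 134 - 100 = 34 K
Q = 14 * 1.99 * 34
= 27.86 * 34
= 947.24 kW

947.24 kW


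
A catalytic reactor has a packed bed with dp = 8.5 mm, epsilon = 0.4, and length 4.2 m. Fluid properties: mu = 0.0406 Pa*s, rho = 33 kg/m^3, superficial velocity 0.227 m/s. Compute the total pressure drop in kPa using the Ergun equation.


dp = 8.5 mm = 0.0085 m
Viscous term = 150*0.0406*0.227*(1-0.4)^2 / (0.0085^2*0.4^3) = 107629
Inertial term = 1.75*33*0.227^2*(1-0.4) / (0.0085*0.4^3) = 3282.13
dP/L = 107629 + 3282.13 = 110911 Pa/m
dP = 110911 * 4.2 / 1000 = 465.8 kPa

465.8 kPa


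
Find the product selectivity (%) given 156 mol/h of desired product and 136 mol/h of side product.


Selectivity = desired / (desired + undesired) * 100
Total products = 156 + 136 = 292 mol/h
S = 156 / 292 * 100
= 0.5342 * 100
= 53.42 %

53.42 %


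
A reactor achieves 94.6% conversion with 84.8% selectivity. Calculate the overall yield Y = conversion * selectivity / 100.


Overall yield = conversion (%) * selectivity (%) / 100
Conversion = 94.6%, Selectivity = 84.8%
Y = 94.6 * 84.8 / 100
= 80.2208 %

80.2208 %


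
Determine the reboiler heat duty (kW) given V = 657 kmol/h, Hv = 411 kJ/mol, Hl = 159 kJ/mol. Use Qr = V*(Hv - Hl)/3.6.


Qr = 657 * (411 - 159) / 3.6 = 657 * 252 / 3.6 = 45990

45990 kW


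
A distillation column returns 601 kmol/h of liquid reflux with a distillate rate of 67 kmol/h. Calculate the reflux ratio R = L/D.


Reflux ratio definition: R = L / D (liquid returned / distillate withdrawn)
L = 601 kmol/h, D = 67 kmol/h
R = 601 / 67 = 8.970

8.970


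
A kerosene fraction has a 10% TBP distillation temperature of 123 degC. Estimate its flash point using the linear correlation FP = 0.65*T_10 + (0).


FP = 0.65 * 123 + (0) = 79.95

79.95 degC


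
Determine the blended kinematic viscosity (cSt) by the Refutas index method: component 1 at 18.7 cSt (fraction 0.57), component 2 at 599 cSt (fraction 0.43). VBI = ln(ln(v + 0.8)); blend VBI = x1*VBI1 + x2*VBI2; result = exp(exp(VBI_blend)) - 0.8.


Refutas method: VBN_i = 14.534*ln(ln(visc_i + 0.8)) + 10.975, blended linearly by mass fraction; since VBN is linear in VBI_i = ln(ln(visc_i + 0.8)) and the fractions sum to 1, blend VBI directly: visc = exp(exp(VBI_blend)) - 0.8
VBI_1 = ln(ln(18.7 + 0.8)) = 1.0887
VBI_2 = ln(ln(599 + 0.8)) = 1.85577
VBI_blend = 0.57 * 1.0887 + 0.43 * 1.85577 = 1.41854
visc_blend = exp(exp(1.41854)) - 0.8 = 61.45

61.45 cSt


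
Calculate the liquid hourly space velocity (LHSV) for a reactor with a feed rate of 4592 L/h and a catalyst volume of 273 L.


LHSV = volumetric feed rate / catalyst volume
= 4592 L/h / 273 L
= 16.82 h^-1

16.82 h^-1


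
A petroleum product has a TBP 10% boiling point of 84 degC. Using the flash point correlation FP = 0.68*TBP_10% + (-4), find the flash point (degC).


FP = 0.68 * 84 + (-4) = 53.12

53.12 degC


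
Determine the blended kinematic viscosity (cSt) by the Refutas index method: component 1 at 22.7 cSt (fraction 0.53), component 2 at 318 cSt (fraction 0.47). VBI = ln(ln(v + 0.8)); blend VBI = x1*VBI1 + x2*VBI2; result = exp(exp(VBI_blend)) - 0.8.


Refutas method: VBN_i = 14.534*ln(ln(visc_i + 0.8)) + 10.975, blended linearly by mass fraction; since VBN is linear in VBI_i = ln(ln(visc_i + 0.8)) and the fractions sum to 1, blend VBI directly: visc = exp(exp(VBI_blend)) - 0.8
VBI_1 = ln(ln(22.7 + 0.8)) = 1.14962
VBI_2 = ln(ln(318 + 0.8)) = 1.75173
VBI_blend = 0.53 * 1.14962 + 0.47 * 1.75173 = 1.43261
visc_blend = exp(exp(1.43261)) - 0.8 = 65.20

65.20 cSt


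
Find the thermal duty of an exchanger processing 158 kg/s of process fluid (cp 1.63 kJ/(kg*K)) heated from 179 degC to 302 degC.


Q = m_dot * cp * delta_T
delta_T = 302 - 179 = 123 K
Q = 158 * 1.63 * 123
= 257.54 * 123
= 31677.42 kW

31677.42 kW


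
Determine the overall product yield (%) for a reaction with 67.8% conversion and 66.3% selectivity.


Overall yield = conversion (%) * selectivity (%) / 100
Conversion = 67.8%, Selectivity = 66.3%
Y = 67.8 * 66.3 / 100
= 44.9514 %

44.9514 %


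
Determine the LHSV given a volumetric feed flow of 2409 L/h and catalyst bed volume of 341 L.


LHSV = volumetric feed rate / catalyst volume
= 2409 L/h / 341 L
= 7.065 h^-1

7.065 h^-1


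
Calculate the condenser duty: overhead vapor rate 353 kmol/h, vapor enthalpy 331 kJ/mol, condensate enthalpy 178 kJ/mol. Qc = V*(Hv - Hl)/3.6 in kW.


Qc = 353 * (331 - 178) / 3.6 = 353 * 153 / 3.6 = 15000

15000 kW


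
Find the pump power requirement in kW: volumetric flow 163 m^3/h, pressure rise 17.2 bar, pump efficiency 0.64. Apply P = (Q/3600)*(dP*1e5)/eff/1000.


Q = 163 / 3600 = 0.0452778 m^3/s
P = 0.0452778 * (17.2 * 1e5) / 0.64 / 1000 = 121.7

121.7 kW


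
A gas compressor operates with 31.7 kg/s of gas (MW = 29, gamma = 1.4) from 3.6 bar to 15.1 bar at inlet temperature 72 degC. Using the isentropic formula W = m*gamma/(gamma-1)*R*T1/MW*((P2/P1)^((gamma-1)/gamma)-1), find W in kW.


Isentropic work: W = m*(gamma/(gamma-1))*(R*T1/MW)*((P2/P1)^((gamma-1)/gamma) - 1)
T1 = 72 + 273.15 = 345.15 K
Pressure ratio = 15.1 / 3.6 = 4.19444
Exponent = (1.4 - 1)/1.4 = 0.285714
(P2/P1)^exp - 1 = 4.19444^0.285714 - 1 = 0.506283
W = 31.7 * 1.4 / 0.4 * 8.314 * 345.15 / 29 * 0.506283 = 5558

5558 kW


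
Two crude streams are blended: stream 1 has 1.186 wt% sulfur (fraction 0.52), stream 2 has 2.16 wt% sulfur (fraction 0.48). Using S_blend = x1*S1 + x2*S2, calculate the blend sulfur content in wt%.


Linear sulfur blending: S_blend = x1*S1 + x2*S2
Contribution 1: 0.52 * 1.186 = 0.61672 wt%
Contribution 2: 0.48 * 2.16 = 1.0368 wt%
S_blend = 0.61672 + 1.0368 = 1.65352

1.65352 wt%


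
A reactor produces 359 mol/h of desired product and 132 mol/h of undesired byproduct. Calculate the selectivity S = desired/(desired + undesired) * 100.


Selectivity = desired / (desired + undesired) * 100
Total products = 359 + 132 = 491 mol/h
S = 359 / 491 * 100
= 0.7312 * 100
= 73.12 %

73.12 %


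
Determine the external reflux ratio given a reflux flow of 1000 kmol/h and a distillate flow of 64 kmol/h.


Reflux ratio definition: R = L / D (liquid returned / distillate withdrawn)
L = 1000 kmol/h, D = 64 kmol/h
R = 1000 / 64 = 15.62

15.62


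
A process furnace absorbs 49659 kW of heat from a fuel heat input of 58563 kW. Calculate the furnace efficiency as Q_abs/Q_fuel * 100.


Furnace efficiency = Q_absorbed / Q_fuel * 100
= 49659 / 58563 * 100 = 84.80

84.80 %


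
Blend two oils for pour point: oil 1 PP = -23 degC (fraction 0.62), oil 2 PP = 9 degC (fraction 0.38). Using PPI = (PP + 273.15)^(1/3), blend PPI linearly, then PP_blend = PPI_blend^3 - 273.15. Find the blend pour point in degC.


PPI_1 = (-23 + 273.15)^(1/3) = 6.300865
PPI_2 = (9 + 273.15)^(1/3) = 6.558835
PPI_blend = 0.62 * 6.300865 + 0.38 * 6.558835 = 6.398894
PP_blend = 6.398894^3 - 273.15 = 262.0081 - 273.15 = -11.14

-11.14 degC


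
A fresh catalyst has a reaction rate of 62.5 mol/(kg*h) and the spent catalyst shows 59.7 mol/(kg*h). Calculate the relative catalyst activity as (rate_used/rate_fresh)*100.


Activity (%) = (rate_used / rate_fresh) * 100
rate_used = 59.7, rate_fresh = 62.5
= (59.7 / 62.5) * 100
= 0.9552 * 100 = 95.52

95.52 %
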